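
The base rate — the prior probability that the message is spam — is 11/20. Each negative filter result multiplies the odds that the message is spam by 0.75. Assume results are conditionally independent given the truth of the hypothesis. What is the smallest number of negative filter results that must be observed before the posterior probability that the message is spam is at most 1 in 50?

Prior odds = 0.55/0.45 = 11/9.
Likelihood ratio per negative filter result = 0.75.
Target odds: 0.02 ÷ 0.98 = 1/49.
Need (11/9) × 0.75ⁿ ≤ 1/49, i.e. 0.75ⁿ ≤ 9/539.
0.75¹⁴ = 4782969/268435456 is still above 9/539 but 0.75¹⁵ ≈0.0133635 is at or below it, so n = 15.

15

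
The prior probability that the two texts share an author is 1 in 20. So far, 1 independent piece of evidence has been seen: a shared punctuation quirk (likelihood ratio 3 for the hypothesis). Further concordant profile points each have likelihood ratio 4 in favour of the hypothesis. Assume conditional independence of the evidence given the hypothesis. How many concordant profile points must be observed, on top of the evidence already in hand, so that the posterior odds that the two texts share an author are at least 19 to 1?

Prior odds = 0.05/0.95 = 1/19.
Bayes factor of the evidence already in hand = 3.
Odds after that evidence = (1/19) × 3 = 3/19.
Target odds = 19.
Need 4ⁿ ≥ 19 ÷ (3/19) = 361/3.
4³ = 64 falls short of 361/3 but 4⁴ = 256 reaches it, so n = 4.

4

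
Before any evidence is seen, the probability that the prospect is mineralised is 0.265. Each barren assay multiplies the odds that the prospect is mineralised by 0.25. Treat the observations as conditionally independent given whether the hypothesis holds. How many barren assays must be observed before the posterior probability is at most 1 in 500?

4

Prior odds = 0.265/0.735 = 53/147.
Likelihood ratio per barren assay = 0.25.
Target posterior odds = 0.002/0.998 = 1/499.
Need (53/147) × 0.25ⁿ ≤ 1/499, i.e. 0.25ⁿ ≤ 147/26447.
0.25³ = 0.015625 is still above 147/26447 but 0.25⁴ = 0.00390625 is at or below it, so n = 4.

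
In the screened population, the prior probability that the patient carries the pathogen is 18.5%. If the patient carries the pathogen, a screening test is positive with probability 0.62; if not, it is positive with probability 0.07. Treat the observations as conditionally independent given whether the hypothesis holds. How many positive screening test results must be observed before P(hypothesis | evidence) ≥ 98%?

3

Prior odds: 0.185 ÷ 0.815 = 37/163.
Likelihood ratio of a positive = 0.62/0.07 = 62/7.
Target odds: 0.98 ÷ 0.02 = 49.
Require (62/7)ⁿ ≥ 49 ÷ (37/163) = 7987/37.
(62/7)² = 3844/49 falls short of 7987/37 but (62/7)³ = 238328/343 reaches it, so n = 3.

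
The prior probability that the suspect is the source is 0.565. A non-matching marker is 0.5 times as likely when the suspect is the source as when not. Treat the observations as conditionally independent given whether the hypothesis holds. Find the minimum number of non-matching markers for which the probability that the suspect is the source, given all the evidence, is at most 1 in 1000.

Prior odds = 0.565/0.435 = 113/87.
Likelihood ratio per non-matching marker = 0.5.
Target odds: 0.001 ÷ 0.999 = 1/999.
Need (113/87) × 0.5ⁿ ≤ 1/999, i.e. 0.5ⁿ ≤ 29/37629.
0.5¹⁰ = 1/1024 is still above 29/37629 but 0.5¹¹ = 1/2048 is at or below it, so n = 11.

11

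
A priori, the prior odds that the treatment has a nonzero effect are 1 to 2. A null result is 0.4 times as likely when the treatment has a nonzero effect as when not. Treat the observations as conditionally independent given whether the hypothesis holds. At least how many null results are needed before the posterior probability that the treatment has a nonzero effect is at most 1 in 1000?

Prior odds = 0.5.
Likelihood ratio per null result = 0.4.
Target odds: 0.001 ÷ 0.999 = 1/999.
Need 0.5 × 0.4ⁿ ≤ 1/999, i.e. 0.4ⁿ ≤ 2/999.
0.4⁶ = 64/15625 is still above 2/999 but 0.4⁷ = 128/78125 is at or below it, so n = 7.

7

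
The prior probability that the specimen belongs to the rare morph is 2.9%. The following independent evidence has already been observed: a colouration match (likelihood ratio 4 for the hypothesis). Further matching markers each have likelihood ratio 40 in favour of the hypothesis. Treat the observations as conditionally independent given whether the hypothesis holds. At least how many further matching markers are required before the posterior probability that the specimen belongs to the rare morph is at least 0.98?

2

Prior odds = 0.029/0.971 = 29/971.
Bayes factor of the evidence already in hand = 4.
Odds after that evidence = (29/971) × 4 = 116/971.
Target odds = 0.98/0.02 = 49.
Need 40ⁿ ≥ 49 ÷ (116/971) = 47579/116.
40¹ = 40 falls short of 47579/116 but 40² = 1600 reaches it, so n = 2.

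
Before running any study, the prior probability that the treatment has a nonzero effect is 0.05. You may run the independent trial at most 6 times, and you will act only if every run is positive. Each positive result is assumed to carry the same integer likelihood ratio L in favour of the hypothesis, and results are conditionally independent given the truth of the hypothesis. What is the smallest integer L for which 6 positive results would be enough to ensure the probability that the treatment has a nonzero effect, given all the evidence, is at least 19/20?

Prior odds = 0.05/0.95 = 1/19.
Target odds = 0.95/0.05 = 19.
Need L⁶ ≥ 19 ÷ (1/19) = 361.
2⁶ = 64 < 361 ≤ 729 = 3⁶, so L = 3.

3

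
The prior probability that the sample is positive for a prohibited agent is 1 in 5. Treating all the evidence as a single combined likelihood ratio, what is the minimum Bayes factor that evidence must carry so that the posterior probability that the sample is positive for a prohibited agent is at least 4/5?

Prior odds = 0.2/0.8 = 0.25.
Target odds = 0.8/0.2 = 4.
Required Bayes factor = 4 ÷ 0.25 = 16.

16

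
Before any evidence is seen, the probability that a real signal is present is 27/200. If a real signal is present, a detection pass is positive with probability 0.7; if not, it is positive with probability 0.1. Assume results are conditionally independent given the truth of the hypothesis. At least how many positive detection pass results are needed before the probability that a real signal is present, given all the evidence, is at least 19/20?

3

Prior odds: 0.135 ÷ 0.865 = 27/173.
Likelihood ratio of a positive = 0.7/0.1 = 7.
Target odds: 0.95 ÷ 0.05 = 19.
Need (27/173) × 7ⁿ ≥ 19, i.e. 7ⁿ ≥ 3287/27.
7² = 49 falls short of 3287/27 but 7³ = 343 reaches it, so n = 3.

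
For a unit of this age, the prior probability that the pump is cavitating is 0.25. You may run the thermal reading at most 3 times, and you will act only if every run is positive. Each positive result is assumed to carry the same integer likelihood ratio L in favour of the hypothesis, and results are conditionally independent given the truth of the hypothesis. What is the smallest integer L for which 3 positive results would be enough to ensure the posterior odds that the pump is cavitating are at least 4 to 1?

3

Prior odds = 0.25/0.75 = 1/3.
Target odds = 4.
Need L³ ≥ 4 ÷ (1/3) = 12.
2³ = 8 < 12 ≤ 27 = 3³, so L = 3.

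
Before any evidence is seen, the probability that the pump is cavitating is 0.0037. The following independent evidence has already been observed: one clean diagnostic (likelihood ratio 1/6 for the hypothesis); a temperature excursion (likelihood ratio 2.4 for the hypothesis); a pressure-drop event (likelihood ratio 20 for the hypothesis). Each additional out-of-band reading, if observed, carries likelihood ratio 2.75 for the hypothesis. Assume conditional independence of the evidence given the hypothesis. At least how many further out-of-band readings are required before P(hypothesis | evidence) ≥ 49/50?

Prior odds = 0.0037/0.9963 = 37/9963.
Combined Bayes factor of the evidence already in hand = (1/6) × 2.4 × 20 = 8.
Odds after that evidence = (37/9963) × 8 = 296/9963.
Target odds = 0.98/0.02 = 49.
Need 2.75ⁿ ≥ 49 ÷ (296/9963) = 488187/296.
2.75⁷ = 19487171/16384 falls short of 488187/296 but 2.75⁸ = 214358881/65536 reaches it, so n = 8.

8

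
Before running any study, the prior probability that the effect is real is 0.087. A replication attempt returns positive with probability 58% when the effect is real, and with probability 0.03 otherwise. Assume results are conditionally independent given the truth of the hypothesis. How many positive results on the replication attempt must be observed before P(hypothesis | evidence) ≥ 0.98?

Prior odds = 0.087/0.913 = 87/913.
Likelihood ratio of a positive result = 0.58/0.03 = 58/3.
Target posterior odds = 0.98/0.02 = 49.
Need (87/913) × (58/3)ⁿ ≥ 49, i.e. (58/3)ⁿ ≥ 44737/87.
(58/3)² = 3364/9 falls short of 44737/87 but (58/3)³ = 195112/27 reaches it, so n = 3.

3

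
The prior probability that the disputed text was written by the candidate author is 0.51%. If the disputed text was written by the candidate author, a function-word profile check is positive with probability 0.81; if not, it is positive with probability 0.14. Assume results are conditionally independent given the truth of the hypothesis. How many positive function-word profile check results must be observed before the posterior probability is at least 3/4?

4

Prior odds = 0.0051/0.9949 = 51/9949.
Likelihood ratio of a positive = 0.81/0.14 = 81/14.
Target posterior odds = 0.75/0.25 = 3.
Need (51/9949) × (81/14)ⁿ ≥ 3, i.e. (81/14)ⁿ ≥ 9949/17.
(81/14)³ = 531441/2744 falls short of 9949/17 but (81/14)⁴ = 43046721/38416 reaches it, so n = 4.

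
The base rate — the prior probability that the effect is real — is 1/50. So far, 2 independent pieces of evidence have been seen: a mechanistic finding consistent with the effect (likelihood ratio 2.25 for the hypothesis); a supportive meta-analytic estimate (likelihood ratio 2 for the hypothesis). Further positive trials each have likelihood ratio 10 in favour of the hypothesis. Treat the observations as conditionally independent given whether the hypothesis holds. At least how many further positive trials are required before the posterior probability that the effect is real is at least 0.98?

Prior odds = 0.02/0.98 = 1/49.
Combined Bayes factor of the evidence already in hand = 2.25 × 2 = 4.5.
Odds after that evidence = (1/49) × 4.5 = 9/98.
Target odds = 0.98/0.02 = 49.
Need 10ⁿ ≥ 49 ÷ (9/98) = 4802/9.
10² = 100 falls short of 4802/9 but 10³ = 1000 reaches it, so n = 3.

3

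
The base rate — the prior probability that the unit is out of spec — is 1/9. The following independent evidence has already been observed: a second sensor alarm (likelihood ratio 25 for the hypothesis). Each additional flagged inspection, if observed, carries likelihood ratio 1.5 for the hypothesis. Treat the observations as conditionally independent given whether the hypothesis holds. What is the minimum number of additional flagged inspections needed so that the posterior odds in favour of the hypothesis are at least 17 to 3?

Prior odds = (1/9)/(8/9) = 0.125.
Bayes factor of the evidence already in hand = 25.
Odds after that evidence = 0.125 × 25 = 3.125.
Target odds = 17/3.
Need 1.5ⁿ ≥ 17/3 ÷ 3.125 = 136/75.
1.5¹ = 1.5 falls short of 136/75 but 1.5² = 2.25 reaches it, so n = 2.

2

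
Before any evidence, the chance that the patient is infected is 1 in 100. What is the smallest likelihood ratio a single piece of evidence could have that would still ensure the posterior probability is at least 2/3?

Prior odds = 0.01/0.99 = 1/99.
Target odds = (2/3)/(1/3) = 2.
Required Bayes factor = 2 ÷ (1/99) = 198.

198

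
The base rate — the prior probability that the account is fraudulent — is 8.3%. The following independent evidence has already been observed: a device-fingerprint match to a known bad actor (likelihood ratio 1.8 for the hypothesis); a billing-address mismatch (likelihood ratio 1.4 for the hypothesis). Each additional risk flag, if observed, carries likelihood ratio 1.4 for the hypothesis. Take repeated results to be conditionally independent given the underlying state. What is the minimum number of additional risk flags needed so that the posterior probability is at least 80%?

Prior odds = 0.083/0.917 = 83/917.
Combined Bayes factor of the evidence already in hand = 1.8 × 1.4 = 2.52.
Odds after that evidence = (83/917) × 2.52 = 747/3275.
Target odds = 0.8/0.2 = 4.
Need 1.4ⁿ ≥ 4 ÷ (747/3275) = 13100/747.
1.4⁸ = 5764801/390625 falls short of 13100/747 but 1.4⁹ = 40353607/1953125 reaches it, so n = 9.

9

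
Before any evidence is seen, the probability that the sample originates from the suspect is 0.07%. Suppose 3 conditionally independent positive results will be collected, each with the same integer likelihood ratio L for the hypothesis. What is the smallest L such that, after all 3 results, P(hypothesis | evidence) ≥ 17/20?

Prior odds = 0.0007/0.9993 = 7/9993.
Target odds = 0.85/0.15 = 17/3.
Need L³ ≥ 17/3 ÷ (7/9993) = 56627/7.
20³ = 8000 < 56627/7 ≤ 9261 = 21³, so L = 21.

21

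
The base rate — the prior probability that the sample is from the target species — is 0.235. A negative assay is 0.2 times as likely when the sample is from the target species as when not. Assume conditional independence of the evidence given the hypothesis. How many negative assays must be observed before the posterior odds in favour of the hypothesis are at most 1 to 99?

Prior odds: 0.235 ÷ 0.765 = 47/153.
Likelihood ratio per negative assay = 0.2.
Target odds = 1/99.
Need (47/153) × 0.2ⁿ ≤ 1/99, i.e. 0.2ⁿ ≤ 17/517.
0.2² = 0.04 is still above 17/517 but 0.2³ = 0.008 is at or below it, so n = 3.

3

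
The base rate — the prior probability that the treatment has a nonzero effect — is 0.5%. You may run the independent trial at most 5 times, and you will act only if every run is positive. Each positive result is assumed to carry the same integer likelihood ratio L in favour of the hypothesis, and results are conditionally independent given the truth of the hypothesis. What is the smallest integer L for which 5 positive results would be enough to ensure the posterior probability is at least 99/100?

8

Prior odds = 0.005/0.995 = 1/199.
Target odds = 0.99/0.01 = 99.
Need L⁵ ≥ 99 ÷ (1/199) = 19701.
7⁵ = 16807 < 19701 ≤ 32768 = 8⁵, so L = 8.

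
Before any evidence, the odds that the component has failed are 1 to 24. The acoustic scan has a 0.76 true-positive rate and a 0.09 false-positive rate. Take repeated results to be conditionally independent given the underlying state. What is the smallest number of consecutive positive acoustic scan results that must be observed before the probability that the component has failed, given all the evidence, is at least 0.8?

Prior odds = 1/24.
Likelihood ratio of a positive result = 0.76/0.09 = 76/9.
Target odds: 0.8 ÷ 0.2 = 4.
Require (76/9)ⁿ ≥ 4 ÷ (1/24) = 96.
(76/9)² = 5776/81 falls short of 96 but (76/9)³ = 438976/729 reaches it, so n = 3.

3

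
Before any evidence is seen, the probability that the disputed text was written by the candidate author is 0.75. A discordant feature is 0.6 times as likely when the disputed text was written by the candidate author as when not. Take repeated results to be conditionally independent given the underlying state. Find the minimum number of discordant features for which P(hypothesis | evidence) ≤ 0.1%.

16

Prior odds: 0.75 ÷ 0.25 = 3.
Likelihood ratio per discordant feature = 0.6.
Target posterior odds = 0.001/0.999 = 1/999.
Require 0.6ⁿ ≤ 1/999 ÷ 3 = 1/2997.
0.6¹⁵ ≈0.000470185 is still above 1/2997 but 0.6¹⁶ ≈0.000282111 is at or below it, so n = 16.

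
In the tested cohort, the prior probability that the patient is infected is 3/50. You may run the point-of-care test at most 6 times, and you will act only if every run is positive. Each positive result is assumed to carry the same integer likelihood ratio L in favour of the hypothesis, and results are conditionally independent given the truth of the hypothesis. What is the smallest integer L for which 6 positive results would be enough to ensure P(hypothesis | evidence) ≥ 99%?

4

Prior odds = 0.06/0.94 = 3/47.
Target odds = 0.99/0.01 = 99.
Need L⁶ ≥ 99 ÷ (3/47) = 1551.
3⁶ = 729 < 1551 ≤ 4096 = 4⁶, so L = 4.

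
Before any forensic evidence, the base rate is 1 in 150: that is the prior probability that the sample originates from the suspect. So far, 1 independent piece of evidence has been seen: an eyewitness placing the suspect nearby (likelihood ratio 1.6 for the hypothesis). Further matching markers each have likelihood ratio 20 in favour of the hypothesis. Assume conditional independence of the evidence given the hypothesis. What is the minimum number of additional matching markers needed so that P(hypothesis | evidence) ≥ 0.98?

Prior odds = (1/150)/(149/150) = 1/149.
Bayes factor of the evidence already in hand = 1.6.
Odds after that evidence = (1/149) × 1.6 = 8/745.
Target odds = 0.98/0.02 = 49.
Need 20ⁿ ≥ 49 ÷ (8/745) = 4563.125.
20² = 400 falls short of 4563.125 but 20³ = 8000 reaches it, so n = 3.

3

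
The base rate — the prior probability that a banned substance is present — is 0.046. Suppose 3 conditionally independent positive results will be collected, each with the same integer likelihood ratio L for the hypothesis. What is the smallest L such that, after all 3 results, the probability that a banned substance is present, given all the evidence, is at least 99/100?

Prior odds = 0.046/0.954 = 23/477.
Target odds = 0.99/0.01 = 99.
Need L³ ≥ 99 ÷ (23/477) = 47223/23.
12³ = 1728 < 47223/23 ≤ 2197 = 13³, so L = 13.

13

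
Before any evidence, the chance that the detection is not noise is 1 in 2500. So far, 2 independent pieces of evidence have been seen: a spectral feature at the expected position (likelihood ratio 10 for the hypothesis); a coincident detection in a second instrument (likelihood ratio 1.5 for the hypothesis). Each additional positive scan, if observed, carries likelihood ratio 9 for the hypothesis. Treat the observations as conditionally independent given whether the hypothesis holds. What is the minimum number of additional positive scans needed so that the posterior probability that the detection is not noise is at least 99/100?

5

Prior odds = 0.0004/0.9996 = 1/2499.
Combined Bayes factor of the evidence already in hand = 10 × 1.5 = 15.
Odds after that evidence = (1/2499) × 15 = 5/833.
Target odds = 0.99/0.01 = 99.
Need 9ⁿ ≥ 99 ÷ (5/833) = 16493.4.
9⁴ = 6561 falls short of 16493.4 but 9⁵ = 59049 reaches it, so n = 5.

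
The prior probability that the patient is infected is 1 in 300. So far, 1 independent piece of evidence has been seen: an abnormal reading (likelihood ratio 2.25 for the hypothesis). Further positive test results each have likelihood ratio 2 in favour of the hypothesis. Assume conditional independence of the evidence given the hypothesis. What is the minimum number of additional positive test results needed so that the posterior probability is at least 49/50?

13

Prior odds = (1/300)/(299/300) = 1/299.
Bayes factor of the evidence already in hand = 2.25.
Odds after that evidence = (1/299) × 2.25 = 9/1196.
Target odds = 0.98/0.02 = 49.
Need 2ⁿ ≥ 49 ÷ (9/1196) = 58604/9.
2¹² = 4096 falls short of 58604/9 but 2¹³ = 8192 reaches it, so n = 13.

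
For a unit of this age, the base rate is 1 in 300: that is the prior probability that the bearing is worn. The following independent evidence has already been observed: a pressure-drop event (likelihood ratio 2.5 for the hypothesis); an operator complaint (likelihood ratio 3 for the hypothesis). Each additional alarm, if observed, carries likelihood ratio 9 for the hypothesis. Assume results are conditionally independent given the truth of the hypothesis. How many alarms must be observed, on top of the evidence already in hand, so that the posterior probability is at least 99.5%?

Prior odds = (1/300)/(299/300) = 1/299.
Combined Bayes factor of the evidence already in hand = 2.5 × 3 = 7.5.
Odds after that evidence = (1/299) × 7.5 = 15/598.
Target odds = 0.995/0.005 = 199.
Need 9ⁿ ≥ 199 ÷ (15/598) = 119002/15.
9⁴ = 6561 falls short of 119002/15 but 9⁵ = 59049 reaches it, so n = 5.

5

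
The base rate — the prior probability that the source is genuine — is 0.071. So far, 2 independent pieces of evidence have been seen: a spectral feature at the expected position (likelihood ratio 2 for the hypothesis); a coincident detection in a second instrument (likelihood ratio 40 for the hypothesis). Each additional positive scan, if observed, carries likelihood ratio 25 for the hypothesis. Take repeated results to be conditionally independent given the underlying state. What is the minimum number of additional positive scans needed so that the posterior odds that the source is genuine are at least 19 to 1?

1

Prior odds = 0.071/0.929 = 71/929.
Combined Bayes factor of the evidence already in hand = 2 × 40 = 80.
Odds after that evidence = (71/929) × 80 = 5680/929.
Target odds = 19.
Need 25ⁿ ≥ 19 ÷ (5680/929) = 17651/5680.
25¹ = 25, which meets the required 17651/5680; so n = 1.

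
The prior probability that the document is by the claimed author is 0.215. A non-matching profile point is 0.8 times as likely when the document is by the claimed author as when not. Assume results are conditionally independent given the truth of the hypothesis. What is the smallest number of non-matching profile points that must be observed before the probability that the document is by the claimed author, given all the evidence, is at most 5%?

Prior odds = 0.215/0.785 = 43/157.
Likelihood ratio per non-matching profile point = 0.8.
Target odds: 0.05 ÷ 0.95 = 1/19.
Need (43/157) × 0.8ⁿ ≤ 1/19, i.e. 0.8ⁿ ≤ 157/817.
0.8⁷ = 16384/78125 is still above 157/817 but 0.8⁸ = 65536/390625 is at or below it, so n = 8.

8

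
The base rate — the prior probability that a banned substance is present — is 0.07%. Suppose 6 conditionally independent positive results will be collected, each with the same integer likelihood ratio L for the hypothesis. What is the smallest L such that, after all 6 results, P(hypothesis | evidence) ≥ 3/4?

5

Prior odds = 0.0007/0.9993 = 7/9993.
Target odds = 0.75/0.25 = 3.
Need L⁶ ≥ 3 ÷ (7/9993) = 29979/7.
4⁶ = 4096 < 29979/7 ≤ 15625 = 5⁶, so L = 5.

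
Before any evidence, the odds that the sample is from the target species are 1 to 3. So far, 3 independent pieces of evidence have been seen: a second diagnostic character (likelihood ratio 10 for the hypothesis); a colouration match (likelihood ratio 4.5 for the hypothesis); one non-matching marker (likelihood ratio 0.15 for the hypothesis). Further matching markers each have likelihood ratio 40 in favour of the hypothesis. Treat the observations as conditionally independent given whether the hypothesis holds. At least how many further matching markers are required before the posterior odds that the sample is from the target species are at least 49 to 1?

Prior odds = 1/3.
Combined Bayes factor of the evidence already in hand = 10 × 4.5 × 0.15 = 6.75.
Odds after that evidence = (1/3) × 6.75 = 2.25.
Target odds = 49.
Need 40ⁿ ≥ 49 ÷ 2.25 = 196/9.
40¹ = 40, which meets the required 196/9; so n = 1.

1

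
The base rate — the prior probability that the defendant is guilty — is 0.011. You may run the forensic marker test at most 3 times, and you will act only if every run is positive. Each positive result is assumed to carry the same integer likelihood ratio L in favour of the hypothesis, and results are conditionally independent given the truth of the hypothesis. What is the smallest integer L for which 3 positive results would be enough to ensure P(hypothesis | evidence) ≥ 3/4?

7

Prior odds = 0.011/0.989 = 11/989.
Target odds = 0.75/0.25 = 3.
Need L³ ≥ 3 ÷ (11/989) = 2967/11.
6³ = 216 < 2967/11 ≤ 343 = 7³, so L = 7.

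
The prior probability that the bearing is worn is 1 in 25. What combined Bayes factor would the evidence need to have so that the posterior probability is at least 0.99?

2376

Prior odds = 0.04/0.96 = 1/24.
Target odds = 0.99/0.01 = 99.
Required Bayes factor = 99 ÷ (1/24) = 2376.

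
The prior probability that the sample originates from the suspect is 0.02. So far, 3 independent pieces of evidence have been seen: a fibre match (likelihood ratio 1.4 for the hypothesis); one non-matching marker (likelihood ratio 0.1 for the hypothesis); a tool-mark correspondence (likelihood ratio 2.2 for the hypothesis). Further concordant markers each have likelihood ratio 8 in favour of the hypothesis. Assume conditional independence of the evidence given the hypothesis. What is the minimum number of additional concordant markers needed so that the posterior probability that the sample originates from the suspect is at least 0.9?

4

Prior odds = 0.02/0.98 = 1/49.
Combined Bayes factor of the evidence already in hand = 1.4 × 0.1 × 2.2 = 0.308.
Odds after that evidence = (1/49) × 0.308 = 11/1750.
Target odds = 0.9/0.1 = 9.
Need 8ⁿ ≥ 9 ÷ (11/1750) = 15750/11.
8³ = 512 falls short of 15750/11 but 8⁴ = 4096 reaches it, so n = 4.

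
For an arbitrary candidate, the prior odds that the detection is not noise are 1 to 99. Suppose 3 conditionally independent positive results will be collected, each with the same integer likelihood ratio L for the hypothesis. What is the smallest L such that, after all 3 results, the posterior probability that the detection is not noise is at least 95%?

Prior odds = 1/99.
Target odds = 0.95/0.05 = 19.
Need L³ ≥ 19 ÷ (1/99) = 1881.
12³ = 1728 < 1881 ≤ 2197 = 13³, so L = 13.

13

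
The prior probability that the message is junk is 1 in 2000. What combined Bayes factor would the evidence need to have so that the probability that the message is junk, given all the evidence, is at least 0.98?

97951

Prior odds = 0.0005/0.9995 = 1/1999.
Target odds = 0.98/0.02 = 49.
Required Bayes factor = 49 ÷ (1/1999) = 97951.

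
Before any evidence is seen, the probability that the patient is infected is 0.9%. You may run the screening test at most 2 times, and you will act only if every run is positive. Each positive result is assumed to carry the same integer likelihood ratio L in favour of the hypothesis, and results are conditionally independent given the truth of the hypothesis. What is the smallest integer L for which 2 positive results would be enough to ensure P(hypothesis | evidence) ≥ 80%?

21

Prior odds = 0.009/0.991 = 9/991.
Target odds = 0.8/0.2 = 4.
Need L² ≥ 4 ÷ (9/991) = 3964/9.
20² = 400 < 3964/9 ≤ 441 = 21², so L = 21.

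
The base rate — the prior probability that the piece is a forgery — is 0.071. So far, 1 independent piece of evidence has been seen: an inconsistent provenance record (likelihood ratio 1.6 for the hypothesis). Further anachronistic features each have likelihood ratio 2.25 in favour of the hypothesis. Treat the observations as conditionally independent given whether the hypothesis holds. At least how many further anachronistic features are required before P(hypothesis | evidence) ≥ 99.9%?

12

Prior odds = 0.071/0.929 = 71/929.
Bayes factor of the evidence already in hand = 1.6.
Odds after that evidence = (71/929) × 1.6 = 568/4645.
Target odds = 0.999/0.001 = 999.
Need 2.25ⁿ ≥ 999 ÷ (568/4645) = 4640355/568.
2.25¹¹ ≈7481.83 falls short of 4640355/568 but 2.25¹² ≈16834.1 reaches it, so n = 12.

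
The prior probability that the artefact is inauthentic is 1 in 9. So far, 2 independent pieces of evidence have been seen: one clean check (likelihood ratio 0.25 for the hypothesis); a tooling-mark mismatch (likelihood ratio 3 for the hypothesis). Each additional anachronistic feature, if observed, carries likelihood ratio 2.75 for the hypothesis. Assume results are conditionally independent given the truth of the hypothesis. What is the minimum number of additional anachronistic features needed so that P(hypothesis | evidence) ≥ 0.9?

5

Prior odds = (1/9)/(8/9) = 0.125.
Combined Bayes factor of the evidence already in hand = 0.25 × 3 = 0.75.
Odds after that evidence = 0.125 × 0.75 = 0.09375.
Target odds = 0.9/0.1 = 9.
Need 2.75ⁿ ≥ 9 ÷ 0.09375 = 96.
2.75⁴ = 57.19140625 falls short of 96 but 2.75⁵ = 161051/1024 reaches it, so n = 5.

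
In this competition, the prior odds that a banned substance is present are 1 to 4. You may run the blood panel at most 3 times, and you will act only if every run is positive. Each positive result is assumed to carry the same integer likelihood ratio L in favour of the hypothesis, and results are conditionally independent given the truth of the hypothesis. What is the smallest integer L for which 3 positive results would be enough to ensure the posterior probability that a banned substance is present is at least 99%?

8

Prior odds = 0.25.
Target odds = 0.99/0.01 = 99.
Need L³ ≥ 99 ÷ 0.25 = 396.
7³ = 343 < 396 ≤ 512 = 8³, so L = 8.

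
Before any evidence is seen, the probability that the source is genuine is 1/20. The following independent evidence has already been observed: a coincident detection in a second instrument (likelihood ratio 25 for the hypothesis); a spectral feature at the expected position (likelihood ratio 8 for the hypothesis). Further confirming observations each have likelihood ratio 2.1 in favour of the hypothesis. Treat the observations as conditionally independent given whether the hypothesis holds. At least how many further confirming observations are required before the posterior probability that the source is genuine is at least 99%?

Prior odds = 0.05/0.95 = 1/19.
Combined Bayes factor of the evidence already in hand = 25 × 8 = 200.
Odds after that evidence = (1/19) × 200 = 200/19.
Target odds = 0.99/0.01 = 99.
Need 2.1ⁿ ≥ 99 ÷ (200/19) = 9.405.
2.1³ = 9.261 falls short of 9.405 but 2.1⁴ = 19.4481 reaches it, so n = 4.

4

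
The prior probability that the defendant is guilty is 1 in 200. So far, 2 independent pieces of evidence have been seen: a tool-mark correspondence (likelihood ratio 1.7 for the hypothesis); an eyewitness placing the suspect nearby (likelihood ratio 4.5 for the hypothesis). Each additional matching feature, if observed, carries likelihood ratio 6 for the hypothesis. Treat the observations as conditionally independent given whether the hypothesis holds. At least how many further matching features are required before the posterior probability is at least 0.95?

Prior odds = 0.005/0.995 = 1/199.
Combined Bayes factor of the evidence already in hand = 1.7 × 4.5 = 7.65.
Odds after that evidence = (1/199) × 7.65 = 153/3980.
Target odds = 0.95/0.05 = 19.
Need 6ⁿ ≥ 19 ÷ (153/3980) = 75620/153.
6³ = 216 falls short of 75620/153 but 6⁴ = 1296 reaches it, so n = 4.

4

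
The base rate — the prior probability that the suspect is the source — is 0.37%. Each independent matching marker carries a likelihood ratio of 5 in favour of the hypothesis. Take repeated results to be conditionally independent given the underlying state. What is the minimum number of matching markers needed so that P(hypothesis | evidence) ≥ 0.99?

7

Prior odds = 0.0037/0.9963 = 37/9963.
Likelihood ratio per matching marker = 5.
Target odds: 0.99 ÷ 0.01 = 99.
Need (37/9963) × 5ⁿ ≥ 99, i.e. 5ⁿ ≥ 986337/37.
5⁶ = 15625 falls short of 986337/37 but 5⁷ = 78125 reaches it, so n = 7.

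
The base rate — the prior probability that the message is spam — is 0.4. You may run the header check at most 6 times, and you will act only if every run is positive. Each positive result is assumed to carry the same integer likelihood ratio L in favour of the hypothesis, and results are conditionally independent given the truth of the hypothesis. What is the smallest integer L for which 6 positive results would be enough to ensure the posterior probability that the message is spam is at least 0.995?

Prior odds = 0.4/0.6 = 2/3.
Target odds = 0.995/0.005 = 199.
Need L⁶ ≥ 199 ÷ (2/3) = 298.5.
2⁶ = 64 < 298.5 ≤ 729 = 3⁶, so L = 3.

3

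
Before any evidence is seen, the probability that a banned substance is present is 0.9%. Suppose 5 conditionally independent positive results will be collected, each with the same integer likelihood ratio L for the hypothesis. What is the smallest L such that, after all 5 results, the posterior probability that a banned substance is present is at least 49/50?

6

Prior odds = 0.009/0.991 = 9/991.
Target odds = 0.98/0.02 = 49.
Need L⁵ ≥ 49 ÷ (9/991) = 48559/9.
5⁵ = 3125 < 48559/9 ≤ 7776 = 6⁵, so L = 6.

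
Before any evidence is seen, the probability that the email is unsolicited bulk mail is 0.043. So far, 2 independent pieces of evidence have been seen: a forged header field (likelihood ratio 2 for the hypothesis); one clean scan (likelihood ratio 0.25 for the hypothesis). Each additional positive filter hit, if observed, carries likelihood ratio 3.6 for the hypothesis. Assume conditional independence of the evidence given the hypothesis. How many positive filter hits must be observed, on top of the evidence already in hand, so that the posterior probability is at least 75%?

Prior odds = 0.043/0.957 = 43/957.
Combined Bayes factor of the evidence already in hand = 2 × 0.25 = 0.5.
Odds after that evidence = (43/957) × 0.5 = 43/1914.
Target odds = 0.75/0.25 = 3.
Need 3.6ⁿ ≥ 3 ÷ (43/1914) = 5742/43.
3.6³ = 46.656 falls short of 5742/43 but 3.6⁴ = 167.9616 reaches it, so n = 4.

4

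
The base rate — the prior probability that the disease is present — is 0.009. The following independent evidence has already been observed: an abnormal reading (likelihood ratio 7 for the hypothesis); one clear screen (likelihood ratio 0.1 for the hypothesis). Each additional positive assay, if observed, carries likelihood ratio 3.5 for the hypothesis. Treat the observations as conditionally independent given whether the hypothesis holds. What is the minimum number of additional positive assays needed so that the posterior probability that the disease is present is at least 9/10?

6

Prior odds = 0.009/0.991 = 9/991.
Combined Bayes factor of the evidence already in hand = 7 × 0.1 = 0.7.
Odds after that evidence = (9/991) × 0.7 = 63/9910.
Target odds = 0.9/0.1 = 9.
Need 3.5ⁿ ≥ 9 ÷ (63/9910) = 9910/7.
3.5⁵ = 525.21875 falls short of 9910/7 but 3.5⁶ = 1838.265625 reaches it, so n = 6.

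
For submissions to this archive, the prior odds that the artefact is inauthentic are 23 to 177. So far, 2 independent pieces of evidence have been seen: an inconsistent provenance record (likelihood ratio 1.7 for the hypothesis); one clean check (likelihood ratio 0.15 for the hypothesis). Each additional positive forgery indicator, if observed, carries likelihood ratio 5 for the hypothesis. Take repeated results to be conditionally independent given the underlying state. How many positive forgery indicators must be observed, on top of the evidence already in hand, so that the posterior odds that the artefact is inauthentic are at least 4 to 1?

Prior odds = 23/177.
Combined Bayes factor of the evidence already in hand = 1.7 × 0.15 = 0.255.
Odds after that evidence = (23/177) × 0.255 = 391/11800.
Target odds = 4.
Need 5ⁿ ≥ 4 ÷ (391/11800) = 47200/391.
5² = 25 falls short of 47200/391 but 5³ = 125 reaches it, so n = 3.

3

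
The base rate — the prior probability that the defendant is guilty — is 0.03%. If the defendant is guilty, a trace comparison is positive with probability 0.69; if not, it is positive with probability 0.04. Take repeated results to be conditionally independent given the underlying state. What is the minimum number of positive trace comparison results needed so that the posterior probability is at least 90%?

4

Prior odds: 0.0003 ÷ 0.9997 = 3/9997.
Likelihood ratio of a positive = 0.69/0.04 = 17.25.
Target odds: 0.9 ÷ 0.1 = 9.
Need (3/9997) × 17.25ⁿ ≥ 9, i.e. 17.25ⁿ ≥ 29991.
17.25³ = 5132.953125 falls short of 29991 but 17.25⁴ = 22667121/256 reaches it, so n = 4.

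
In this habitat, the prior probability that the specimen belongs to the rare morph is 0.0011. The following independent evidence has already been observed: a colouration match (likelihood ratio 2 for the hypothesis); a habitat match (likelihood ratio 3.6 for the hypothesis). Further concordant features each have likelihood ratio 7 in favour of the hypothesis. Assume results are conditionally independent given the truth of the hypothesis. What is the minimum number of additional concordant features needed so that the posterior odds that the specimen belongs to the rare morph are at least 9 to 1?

Prior odds = 0.0011/0.9989 = 11/9989.
Combined Bayes factor of the evidence already in hand = 2 × 3.6 = 7.2.
Odds after that evidence = (11/9989) × 7.2 = 396/49945.
Target odds = 9.
Need 7ⁿ ≥ 9 ÷ (396/49945) = 49945/44.
7³ = 343 falls short of 49945/44 but 7⁴ = 2401 reaches it, so n = 4.

4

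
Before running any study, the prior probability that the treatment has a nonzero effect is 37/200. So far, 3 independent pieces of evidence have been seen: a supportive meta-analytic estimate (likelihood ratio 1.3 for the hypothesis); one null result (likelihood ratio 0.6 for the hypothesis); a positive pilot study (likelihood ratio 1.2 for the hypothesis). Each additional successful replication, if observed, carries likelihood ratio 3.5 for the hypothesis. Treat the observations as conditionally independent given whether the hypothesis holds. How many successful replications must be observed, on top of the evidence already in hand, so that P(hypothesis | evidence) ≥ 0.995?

6

Prior odds = 0.185/0.815 = 37/163.
Combined Bayes factor of the evidence already in hand = 1.3 × 0.6 × 1.2 = 0.936.
Odds after that evidence = (37/163) × 0.936 = 4329/20375.
Target odds = 0.995/0.005 = 199.
Need 3.5ⁿ ≥ 199 ÷ (4329/20375) = 4054625/4329.
3.5⁵ = 525.21875 falls short of 4054625/4329 but 3.5⁶ = 1838.265625 reaches it, so n = 6.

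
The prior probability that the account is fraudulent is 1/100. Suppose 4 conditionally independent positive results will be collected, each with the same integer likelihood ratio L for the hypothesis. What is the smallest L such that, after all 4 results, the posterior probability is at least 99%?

Prior odds = 0.01/0.99 = 1/99.
Target odds = 0.99/0.01 = 99.
Need L⁴ ≥ 99 ÷ (1/99) = 9801.
9⁴ = 6561 < 9801 ≤ 10000 = 10⁴, so L = 10.

10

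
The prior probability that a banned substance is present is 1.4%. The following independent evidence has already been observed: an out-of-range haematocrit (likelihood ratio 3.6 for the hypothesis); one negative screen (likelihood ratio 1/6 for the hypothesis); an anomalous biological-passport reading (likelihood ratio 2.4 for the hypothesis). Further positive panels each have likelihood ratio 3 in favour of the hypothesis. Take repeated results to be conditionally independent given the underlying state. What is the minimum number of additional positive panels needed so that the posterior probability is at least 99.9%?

Prior odds = 0.014/0.986 = 7/493.
Combined Bayes factor of the evidence already in hand = 3.6 × (1/6) × 2.4 = 1.44.
Odds after that evidence = (7/493) × 1.44 = 252/12325.
Target odds = 0.999/0.001 = 999.
Need 3ⁿ ≥ 999 ÷ (252/12325) = 1368075/28.
3⁹ = 19683 falls short of 1368075/28 but 3¹⁰ = 59049 reaches it, so n = 10.

10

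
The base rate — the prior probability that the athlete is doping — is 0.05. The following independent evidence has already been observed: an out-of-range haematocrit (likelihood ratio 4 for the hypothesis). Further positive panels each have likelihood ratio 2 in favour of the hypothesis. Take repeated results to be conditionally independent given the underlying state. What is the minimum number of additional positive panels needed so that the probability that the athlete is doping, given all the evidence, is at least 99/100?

Prior odds = 0.05/0.95 = 1/19.
Bayes factor of the evidence already in hand = 4.
Odds after that evidence = (1/19) × 4 = 4/19.
Target odds = 0.99/0.01 = 99.
Need 2ⁿ ≥ 99 ÷ (4/19) = 470.25.
2⁸ = 256 falls short of 470.25 but 2⁹ = 512 reaches it, so n = 9.

9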